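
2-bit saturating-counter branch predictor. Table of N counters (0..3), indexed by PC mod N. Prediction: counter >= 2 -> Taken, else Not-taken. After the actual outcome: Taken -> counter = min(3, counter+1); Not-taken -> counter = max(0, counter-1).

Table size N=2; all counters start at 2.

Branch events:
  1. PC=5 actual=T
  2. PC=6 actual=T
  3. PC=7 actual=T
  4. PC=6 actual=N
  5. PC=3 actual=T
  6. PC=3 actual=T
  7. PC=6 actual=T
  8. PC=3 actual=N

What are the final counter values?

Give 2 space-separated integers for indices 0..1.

Answer: 3 2

Derivation:
Ev 1: PC=5 idx=1 pred=T actual=T -> ctr[1]=3
Ev 2: PC=6 idx=0 pred=T actual=T -> ctr[0]=3
Ev 3: PC=7 idx=1 pred=T actual=T -> ctr[1]=3
Ev 4: PC=6 idx=0 pred=T actual=N -> ctr[0]=2
Ev 5: PC=3 idx=1 pred=T actual=T -> ctr[1]=3
Ev 6: PC=3 idx=1 pred=T actual=T -> ctr[1]=3
Ev 7: PC=6 idx=0 pred=T actual=T -> ctr[0]=3
Ev 8: PC=3 idx=1 pred=T actual=N -> ctr[1]=2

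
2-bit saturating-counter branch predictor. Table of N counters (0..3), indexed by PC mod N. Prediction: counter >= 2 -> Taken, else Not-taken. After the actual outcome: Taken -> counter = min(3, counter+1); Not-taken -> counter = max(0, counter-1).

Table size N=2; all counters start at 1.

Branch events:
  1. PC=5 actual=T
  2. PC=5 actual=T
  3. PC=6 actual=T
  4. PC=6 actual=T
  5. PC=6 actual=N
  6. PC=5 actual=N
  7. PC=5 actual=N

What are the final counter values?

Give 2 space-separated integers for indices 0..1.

Ev 1: PC=5 idx=1 pred=N actual=T -> ctr[1]=2
Ev 2: PC=5 idx=1 pred=T actual=T -> ctr[1]=3
Ev 3: PC=6 idx=0 pred=N actual=T -> ctr[0]=2
Ev 4: PC=6 idx=0 pred=T actual=T -> ctr[0]=3
Ev 5: PC=6 idx=0 pred=T actual=N -> ctr[0]=2
Ev 6: PC=5 idx=1 pred=T actual=N -> ctr[1]=2
Ev 7: PC=5 idx=1 pred=T actual=N -> ctr[1]=1

Answer: 2 1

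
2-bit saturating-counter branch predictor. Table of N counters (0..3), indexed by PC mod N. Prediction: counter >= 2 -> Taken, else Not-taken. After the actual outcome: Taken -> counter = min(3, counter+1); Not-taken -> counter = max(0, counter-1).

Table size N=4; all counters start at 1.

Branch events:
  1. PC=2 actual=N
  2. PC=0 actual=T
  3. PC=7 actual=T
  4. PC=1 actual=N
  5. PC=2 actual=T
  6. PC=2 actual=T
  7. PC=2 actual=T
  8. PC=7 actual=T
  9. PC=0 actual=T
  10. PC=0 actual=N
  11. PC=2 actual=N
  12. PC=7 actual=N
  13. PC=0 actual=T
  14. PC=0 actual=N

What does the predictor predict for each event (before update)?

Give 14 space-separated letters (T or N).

Answer: N N N N N N T T T T T T T T

Derivation:
Ev 1: PC=2 idx=2 pred=N actual=N -> ctr[2]=0
Ev 2: PC=0 idx=0 pred=N actual=T -> ctr[0]=2
Ev 3: PC=7 idx=3 pred=N actual=T -> ctr[3]=2
Ev 4: PC=1 idx=1 pred=N actual=N -> ctr[1]=0
Ev 5: PC=2 idx=2 pred=N actual=T -> ctr[2]=1
Ev 6: PC=2 idx=2 pred=N actual=T -> ctr[2]=2
Ev 7: PC=2 idx=2 pred=T actual=T -> ctr[2]=3
Ev 8: PC=7 idx=3 pred=T actual=T -> ctr[3]=3
Ev 9: PC=0 idx=0 pred=T actual=T -> ctr[0]=3
Ev 10: PC=0 idx=0 pred=T actual=N -> ctr[0]=2
Ev 11: PC=2 idx=2 pred=T actual=N -> ctr[2]=2
Ev 12: PC=7 idx=3 pred=T actual=N -> ctr[3]=2
Ev 13: PC=0 idx=0 pred=T actual=T -> ctr[0]=3
Ev 14: PC=0 idx=0 pred=T actual=N -> ctr[0]=2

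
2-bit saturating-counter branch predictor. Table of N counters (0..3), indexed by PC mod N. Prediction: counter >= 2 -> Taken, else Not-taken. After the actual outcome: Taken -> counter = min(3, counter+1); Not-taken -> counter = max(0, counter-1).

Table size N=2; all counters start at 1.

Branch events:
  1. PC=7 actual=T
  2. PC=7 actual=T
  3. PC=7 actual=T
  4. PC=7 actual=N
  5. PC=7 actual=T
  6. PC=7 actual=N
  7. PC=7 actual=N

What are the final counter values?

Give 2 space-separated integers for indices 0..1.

Answer: 1 1

Derivation:
Ev 1: PC=7 idx=1 pred=N actual=T -> ctr[1]=2
Ev 2: PC=7 idx=1 pred=T actual=T -> ctr[1]=3
Ev 3: PC=7 idx=1 pred=T actual=T -> ctr[1]=3
Ev 4: PC=7 idx=1 pred=T actual=N -> ctr[1]=2
Ev 5: PC=7 idx=1 pred=T actual=T -> ctr[1]=3
Ev 6: PC=7 idx=1 pred=T actual=N -> ctr[1]=2
Ev 7: PC=7 idx=1 pred=T actual=N -> ctr[1]=1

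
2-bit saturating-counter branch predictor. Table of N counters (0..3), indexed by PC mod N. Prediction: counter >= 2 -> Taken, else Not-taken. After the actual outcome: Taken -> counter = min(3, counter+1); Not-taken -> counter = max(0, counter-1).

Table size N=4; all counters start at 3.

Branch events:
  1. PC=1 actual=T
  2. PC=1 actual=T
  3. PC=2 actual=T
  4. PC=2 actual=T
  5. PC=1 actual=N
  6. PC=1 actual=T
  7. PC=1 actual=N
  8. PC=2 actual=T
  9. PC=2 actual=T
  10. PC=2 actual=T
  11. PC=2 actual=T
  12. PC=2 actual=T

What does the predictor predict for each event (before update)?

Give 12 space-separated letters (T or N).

Answer: T T T T T T T T T T T T

Derivation:
Ev 1: PC=1 idx=1 pred=T actual=T -> ctr[1]=3
Ev 2: PC=1 idx=1 pred=T actual=T -> ctr[1]=3
Ev 3: PC=2 idx=2 pred=T actual=T -> ctr[2]=3
Ev 4: PC=2 idx=2 pred=T actual=T -> ctr[2]=3
Ev 5: PC=1 idx=1 pred=T actual=N -> ctr[1]=2
Ev 6: PC=1 idx=1 pred=T actual=T -> ctr[1]=3
Ev 7: PC=1 idx=1 pred=T actual=N -> ctr[1]=2
Ev 8: PC=2 idx=2 pred=T actual=T -> ctr[2]=3
Ev 9: PC=2 idx=2 pred=T actual=T -> ctr[2]=3
Ev 10: PC=2 idx=2 pred=T actual=T -> ctr[2]=3
Ev 11: PC=2 idx=2 pred=T actual=T -> ctr[2]=3
Ev 12: PC=2 idx=2 pred=T actual=T -> ctr[2]=3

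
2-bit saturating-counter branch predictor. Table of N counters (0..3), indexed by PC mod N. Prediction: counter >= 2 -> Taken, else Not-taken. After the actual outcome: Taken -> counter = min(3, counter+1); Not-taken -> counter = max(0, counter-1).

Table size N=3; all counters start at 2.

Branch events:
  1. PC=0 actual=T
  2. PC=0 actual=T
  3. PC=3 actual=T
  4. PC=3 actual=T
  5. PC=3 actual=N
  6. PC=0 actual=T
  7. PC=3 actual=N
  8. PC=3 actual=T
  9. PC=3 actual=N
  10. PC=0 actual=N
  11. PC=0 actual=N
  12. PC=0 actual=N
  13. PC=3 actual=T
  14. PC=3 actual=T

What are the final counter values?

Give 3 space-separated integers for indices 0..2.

Answer: 2 2 2

Derivation:
Ev 1: PC=0 idx=0 pred=T actual=T -> ctr[0]=3
Ev 2: PC=0 idx=0 pred=T actual=T -> ctr[0]=3
Ev 3: PC=3 idx=0 pred=T actual=T -> ctr[0]=3
Ev 4: PC=3 idx=0 pred=T actual=T -> ctr[0]=3
Ev 5: PC=3 idx=0 pred=T actual=N -> ctr[0]=2
Ev 6: PC=0 idx=0 pred=T actual=T -> ctr[0]=3
Ev 7: PC=3 idx=0 pred=T actual=N -> ctr[0]=2
Ev 8: PC=3 idx=0 pred=T actual=T -> ctr[0]=3
Ev 9: PC=3 idx=0 pred=T actual=N -> ctr[0]=2
Ev 10: PC=0 idx=0 pred=T actual=N -> ctr[0]=1
Ev 11: PC=0 idx=0 pred=N actual=N -> ctr[0]=0
Ev 12: PC=0 idx=0 pred=N actual=N -> ctr[0]=0
Ev 13: PC=3 idx=0 pred=N actual=T -> ctr[0]=1
Ev 14: PC=3 idx=0 pred=N actual=T -> ctr[0]=2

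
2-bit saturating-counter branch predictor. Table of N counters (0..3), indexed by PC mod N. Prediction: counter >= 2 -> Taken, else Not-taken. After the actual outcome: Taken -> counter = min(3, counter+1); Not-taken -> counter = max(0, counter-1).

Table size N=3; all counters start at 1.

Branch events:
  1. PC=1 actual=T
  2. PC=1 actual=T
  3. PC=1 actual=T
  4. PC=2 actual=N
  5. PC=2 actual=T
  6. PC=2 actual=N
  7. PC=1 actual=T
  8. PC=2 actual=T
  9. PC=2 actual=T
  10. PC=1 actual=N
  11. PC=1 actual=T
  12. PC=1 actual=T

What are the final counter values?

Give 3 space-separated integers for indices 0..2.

Ev 1: PC=1 idx=1 pred=N actual=T -> ctr[1]=2
Ev 2: PC=1 idx=1 pred=T actual=T -> ctr[1]=3
Ev 3: PC=1 idx=1 pred=T actual=T -> ctr[1]=3
Ev 4: PC=2 idx=2 pred=N actual=N -> ctr[2]=0
Ev 5: PC=2 idx=2 pred=N actual=T -> ctr[2]=1
Ev 6: PC=2 idx=2 pred=N actual=N -> ctr[2]=0
Ev 7: PC=1 idx=1 pred=T actual=T -> ctr[1]=3
Ev 8: PC=2 idx=2 pred=N actual=T -> ctr[2]=1
Ev 9: PC=2 idx=2 pred=N actual=T -> ctr[2]=2
Ev 10: PC=1 idx=1 pred=T actual=N -> ctr[1]=2
Ev 11: PC=1 idx=1 pred=T actual=T -> ctr[1]=3
Ev 12: PC=1 idx=1 pred=T actual=T -> ctr[1]=3

Answer: 1 3 2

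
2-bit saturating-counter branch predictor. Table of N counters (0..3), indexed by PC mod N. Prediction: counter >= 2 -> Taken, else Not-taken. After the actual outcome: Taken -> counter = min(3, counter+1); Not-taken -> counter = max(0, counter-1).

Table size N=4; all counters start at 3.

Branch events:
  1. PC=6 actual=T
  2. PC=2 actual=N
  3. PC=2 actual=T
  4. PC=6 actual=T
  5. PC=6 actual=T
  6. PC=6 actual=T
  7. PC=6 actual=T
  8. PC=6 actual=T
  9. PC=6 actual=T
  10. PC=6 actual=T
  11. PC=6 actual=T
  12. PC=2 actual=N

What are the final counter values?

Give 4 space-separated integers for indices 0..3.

Answer: 3 3 2 3

Derivation:
Ev 1: PC=6 idx=2 pred=T actual=T -> ctr[2]=3
Ev 2: PC=2 idx=2 pred=T actual=N -> ctr[2]=2
Ev 3: PC=2 idx=2 pred=T actual=T -> ctr[2]=3
Ev 4: PC=6 idx=2 pred=T actual=T -> ctr[2]=3
Ev 5: PC=6 idx=2 pred=T actual=T -> ctr[2]=3
Ev 6: PC=6 idx=2 pred=T actual=T -> ctr[2]=3
Ev 7: PC=6 idx=2 pred=T actual=T -> ctr[2]=3
Ev 8: PC=6 idx=2 pred=T actual=T -> ctr[2]=3
Ev 9: PC=6 idx=2 pred=T actual=T -> ctr[2]=3
Ev 10: PC=6 idx=2 pred=T actual=T -> ctr[2]=3
Ev 11: PC=6 idx=2 pred=T actual=T -> ctr[2]=3
Ev 12: PC=2 idx=2 pred=T actual=N -> ctr[2]=2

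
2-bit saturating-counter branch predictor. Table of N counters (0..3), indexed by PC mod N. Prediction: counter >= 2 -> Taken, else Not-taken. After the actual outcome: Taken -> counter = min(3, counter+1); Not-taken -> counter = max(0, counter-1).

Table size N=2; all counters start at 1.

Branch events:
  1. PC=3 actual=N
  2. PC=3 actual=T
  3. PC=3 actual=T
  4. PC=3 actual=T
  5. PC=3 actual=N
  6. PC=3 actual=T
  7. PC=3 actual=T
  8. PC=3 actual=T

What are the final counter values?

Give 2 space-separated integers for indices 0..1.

Answer: 1 3

Derivation:
Ev 1: PC=3 idx=1 pred=N actual=N -> ctr[1]=0
Ev 2: PC=3 idx=1 pred=N actual=T -> ctr[1]=1
Ev 3: PC=3 idx=1 pred=N actual=T -> ctr[1]=2
Ev 4: PC=3 idx=1 pred=T actual=T -> ctr[1]=3
Ev 5: PC=3 idx=1 pred=T actual=N -> ctr[1]=2
Ev 6: PC=3 idx=1 pred=T actual=T -> ctr[1]=3
Ev 7: PC=3 idx=1 pred=T actual=T -> ctr[1]=3
Ev 8: PC=3 idx=1 pred=T actual=T -> ctr[1]=3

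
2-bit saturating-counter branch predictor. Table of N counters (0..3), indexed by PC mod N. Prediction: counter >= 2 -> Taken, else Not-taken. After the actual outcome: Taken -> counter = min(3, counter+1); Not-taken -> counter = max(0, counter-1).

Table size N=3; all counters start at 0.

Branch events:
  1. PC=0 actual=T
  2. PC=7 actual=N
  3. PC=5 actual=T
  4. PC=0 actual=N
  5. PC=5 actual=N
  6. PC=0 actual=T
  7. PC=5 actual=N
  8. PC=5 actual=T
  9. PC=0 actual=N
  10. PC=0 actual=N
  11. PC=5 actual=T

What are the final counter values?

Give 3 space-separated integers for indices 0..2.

Answer: 0 0 2

Derivation:
Ev 1: PC=0 idx=0 pred=N actual=T -> ctr[0]=1
Ev 2: PC=7 idx=1 pred=N actual=N -> ctr[1]=0
Ev 3: PC=5 idx=2 pred=N actual=T -> ctr[2]=1
Ev 4: PC=0 idx=0 pred=N actual=N -> ctr[0]=0
Ev 5: PC=5 idx=2 pred=N actual=N -> ctr[2]=0
Ev 6: PC=0 idx=0 pred=N actual=T -> ctr[0]=1
Ev 7: PC=5 idx=2 pred=N actual=N -> ctr[2]=0
Ev 8: PC=5 idx=2 pred=N actual=T -> ctr[2]=1
Ev 9: PC=0 idx=0 pred=N actual=N -> ctr[0]=0
Ev 10: PC=0 idx=0 pred=N actual=N -> ctr[0]=0
Ev 11: PC=5 idx=2 pred=N actual=T -> ctr[2]=2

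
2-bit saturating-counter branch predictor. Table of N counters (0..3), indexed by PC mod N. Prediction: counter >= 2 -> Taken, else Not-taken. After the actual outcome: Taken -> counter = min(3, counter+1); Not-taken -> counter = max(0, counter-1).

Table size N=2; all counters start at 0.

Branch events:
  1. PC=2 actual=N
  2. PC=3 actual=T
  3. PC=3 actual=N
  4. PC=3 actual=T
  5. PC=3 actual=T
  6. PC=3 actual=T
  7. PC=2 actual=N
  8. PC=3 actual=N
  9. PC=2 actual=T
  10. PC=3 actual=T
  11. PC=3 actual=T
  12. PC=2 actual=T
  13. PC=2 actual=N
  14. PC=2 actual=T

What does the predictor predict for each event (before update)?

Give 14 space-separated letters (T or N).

Ev 1: PC=2 idx=0 pred=N actual=N -> ctr[0]=0
Ev 2: PC=3 idx=1 pred=N actual=T -> ctr[1]=1
Ev 3: PC=3 idx=1 pred=N actual=N -> ctr[1]=0
Ev 4: PC=3 idx=1 pred=N actual=T -> ctr[1]=1
Ev 5: PC=3 idx=1 pred=N actual=T -> ctr[1]=2
Ev 6: PC=3 idx=1 pred=T actual=T -> ctr[1]=3
Ev 7: PC=2 idx=0 pred=N actual=N -> ctr[0]=0
Ev 8: PC=3 idx=1 pred=T actual=N -> ctr[1]=2
Ev 9: PC=2 idx=0 pred=N actual=T -> ctr[0]=1
Ev 10: PC=3 idx=1 pred=T actual=T -> ctr[1]=3
Ev 11: PC=3 idx=1 pred=T actual=T -> ctr[1]=3
Ev 12: PC=2 idx=0 pred=N actual=T -> ctr[0]=2
Ev 13: PC=2 idx=0 pred=T actual=N -> ctr[0]=1
Ev 14: PC=2 idx=0 pred=N actual=T -> ctr[0]=2

Answer: N N N N N T N T N T T N T N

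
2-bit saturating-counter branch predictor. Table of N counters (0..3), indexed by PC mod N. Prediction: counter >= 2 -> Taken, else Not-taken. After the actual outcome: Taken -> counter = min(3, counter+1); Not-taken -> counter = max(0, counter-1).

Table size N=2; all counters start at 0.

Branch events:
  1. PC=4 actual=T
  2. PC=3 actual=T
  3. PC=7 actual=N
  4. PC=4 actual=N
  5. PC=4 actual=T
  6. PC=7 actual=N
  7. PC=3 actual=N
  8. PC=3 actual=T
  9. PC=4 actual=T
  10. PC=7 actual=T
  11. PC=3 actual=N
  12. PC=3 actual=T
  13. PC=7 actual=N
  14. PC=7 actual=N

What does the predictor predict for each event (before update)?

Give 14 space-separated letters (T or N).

Answer: N N N N N N N N N N T N T N

Derivation:
Ev 1: PC=4 idx=0 pred=N actual=T -> ctr[0]=1
Ev 2: PC=3 idx=1 pred=N actual=T -> ctr[1]=1
Ev 3: PC=7 idx=1 pred=N actual=N -> ctr[1]=0
Ev 4: PC=4 idx=0 pred=N actual=N -> ctr[0]=0
Ev 5: PC=4 idx=0 pred=N actual=T -> ctr[0]=1
Ev 6: PC=7 idx=1 pred=N actual=N -> ctr[1]=0
Ev 7: PC=3 idx=1 pred=N actual=N -> ctr[1]=0
Ev 8: PC=3 idx=1 pred=N actual=T -> ctr[1]=1
Ev 9: PC=4 idx=0 pred=N actual=T -> ctr[0]=2
Ev 10: PC=7 idx=1 pred=N actual=T -> ctr[1]=2
Ev 11: PC=3 idx=1 pred=T actual=N -> ctr[1]=1
Ev 12: PC=3 idx=1 pred=N actual=T -> ctr[1]=2
Ev 13: PC=7 idx=1 pred=T actual=N -> ctr[1]=1
Ev 14: PC=7 idx=1 pred=N actual=N -> ctr[1]=0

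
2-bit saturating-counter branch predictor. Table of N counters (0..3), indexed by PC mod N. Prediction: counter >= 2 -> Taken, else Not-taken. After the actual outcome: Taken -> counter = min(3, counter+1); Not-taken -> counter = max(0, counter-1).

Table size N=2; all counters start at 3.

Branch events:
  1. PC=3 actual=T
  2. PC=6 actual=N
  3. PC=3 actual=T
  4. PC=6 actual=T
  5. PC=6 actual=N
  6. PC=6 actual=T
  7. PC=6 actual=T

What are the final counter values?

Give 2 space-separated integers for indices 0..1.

Ev 1: PC=3 idx=1 pred=T actual=T -> ctr[1]=3
Ev 2: PC=6 idx=0 pred=T actual=N -> ctr[0]=2
Ev 3: PC=3 idx=1 pred=T actual=T -> ctr[1]=3
Ev 4: PC=6 idx=0 pred=T actual=T -> ctr[0]=3
Ev 5: PC=6 idx=0 pred=T actual=N -> ctr[0]=2
Ev 6: PC=6 idx=0 pred=T actual=T -> ctr[0]=3
Ev 7: PC=6 idx=0 pred=T actual=T -> ctr[0]=3

Answer: 3 3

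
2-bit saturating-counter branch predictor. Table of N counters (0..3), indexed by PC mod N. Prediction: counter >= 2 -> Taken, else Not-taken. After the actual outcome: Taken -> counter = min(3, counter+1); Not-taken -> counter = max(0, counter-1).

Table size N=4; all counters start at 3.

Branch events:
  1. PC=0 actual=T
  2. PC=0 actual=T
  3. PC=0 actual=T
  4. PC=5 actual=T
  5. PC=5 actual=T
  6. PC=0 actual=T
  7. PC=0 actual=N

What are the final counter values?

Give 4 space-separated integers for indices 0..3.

Answer: 2 3 3 3

Derivation:
Ev 1: PC=0 idx=0 pred=T actual=T -> ctr[0]=3
Ev 2: PC=0 idx=0 pred=T actual=T -> ctr[0]=3
Ev 3: PC=0 idx=0 pred=T actual=T -> ctr[0]=3
Ev 4: PC=5 idx=1 pred=T actual=T -> ctr[1]=3
Ev 5: PC=5 idx=1 pred=T actual=T -> ctr[1]=3
Ev 6: PC=0 idx=0 pred=T actual=T -> ctr[0]=3
Ev 7: PC=0 idx=0 pred=T actual=N -> ctr[0]=2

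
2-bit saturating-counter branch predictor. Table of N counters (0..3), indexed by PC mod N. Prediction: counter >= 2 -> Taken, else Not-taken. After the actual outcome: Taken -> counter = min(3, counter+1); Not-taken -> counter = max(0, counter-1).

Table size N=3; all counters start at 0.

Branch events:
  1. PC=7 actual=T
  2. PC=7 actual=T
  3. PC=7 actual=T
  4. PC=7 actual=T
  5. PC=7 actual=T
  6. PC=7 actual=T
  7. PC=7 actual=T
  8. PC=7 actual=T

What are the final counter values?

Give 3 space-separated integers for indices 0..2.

Ev 1: PC=7 idx=1 pred=N actual=T -> ctr[1]=1
Ev 2: PC=7 idx=1 pred=N actual=T -> ctr[1]=2
Ev 3: PC=7 idx=1 pred=T actual=T -> ctr[1]=3
Ev 4: PC=7 idx=1 pred=T actual=T -> ctr[1]=3
Ev 5: PC=7 idx=1 pred=T actual=T -> ctr[1]=3
Ev 6: PC=7 idx=1 pred=T actual=T -> ctr[1]=3
Ev 7: PC=7 idx=1 pred=T actual=T -> ctr[1]=3
Ev 8: PC=7 idx=1 pred=T actual=T -> ctr[1]=3

Answer: 0 3 0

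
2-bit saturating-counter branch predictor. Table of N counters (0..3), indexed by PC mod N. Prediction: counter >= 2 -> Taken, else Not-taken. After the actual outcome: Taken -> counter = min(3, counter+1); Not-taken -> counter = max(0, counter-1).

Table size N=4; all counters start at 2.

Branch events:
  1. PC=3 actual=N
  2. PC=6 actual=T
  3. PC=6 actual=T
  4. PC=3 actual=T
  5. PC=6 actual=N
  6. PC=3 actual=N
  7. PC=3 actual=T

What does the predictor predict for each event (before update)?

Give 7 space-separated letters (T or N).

Ev 1: PC=3 idx=3 pred=T actual=N -> ctr[3]=1
Ev 2: PC=6 idx=2 pred=T actual=T -> ctr[2]=3
Ev 3: PC=6 idx=2 pred=T actual=T -> ctr[2]=3
Ev 4: PC=3 idx=3 pred=N actual=T -> ctr[3]=2
Ev 5: PC=6 idx=2 pred=T actual=N -> ctr[2]=2
Ev 6: PC=3 idx=3 pred=T actual=N -> ctr[3]=1
Ev 7: PC=3 idx=3 pred=N actual=T -> ctr[3]=2

Answer: T T T N T T N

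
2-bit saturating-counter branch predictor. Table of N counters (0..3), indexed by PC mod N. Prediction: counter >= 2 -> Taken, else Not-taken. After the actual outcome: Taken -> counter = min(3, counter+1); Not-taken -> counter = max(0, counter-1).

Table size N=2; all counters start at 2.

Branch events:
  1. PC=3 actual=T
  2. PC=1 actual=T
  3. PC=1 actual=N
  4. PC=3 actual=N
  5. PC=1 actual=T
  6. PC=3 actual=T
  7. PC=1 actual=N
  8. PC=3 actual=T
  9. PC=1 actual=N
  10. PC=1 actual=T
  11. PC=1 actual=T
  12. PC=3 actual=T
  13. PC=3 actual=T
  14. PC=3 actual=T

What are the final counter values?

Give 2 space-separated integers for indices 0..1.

Answer: 2 3

Derivation:
Ev 1: PC=3 idx=1 pred=T actual=T -> ctr[1]=3
Ev 2: PC=1 idx=1 pred=T actual=T -> ctr[1]=3
Ev 3: PC=1 idx=1 pred=T actual=N -> ctr[1]=2
Ev 4: PC=3 idx=1 pred=T actual=N -> ctr[1]=1
Ev 5: PC=1 idx=1 pred=N actual=T -> ctr[1]=2
Ev 6: PC=3 idx=1 pred=T actual=T -> ctr[1]=3
Ev 7: PC=1 idx=1 pred=T actual=N -> ctr[1]=2
Ev 8: PC=3 idx=1 pred=T actual=T -> ctr[1]=3
Ev 9: PC=1 idx=1 pred=T actual=N -> ctr[1]=2
Ev 10: PC=1 idx=1 pred=T actual=T -> ctr[1]=3
Ev 11: PC=1 idx=1 pred=T actual=T -> ctr[1]=3
Ev 12: PC=3 idx=1 pred=T actual=T -> ctr[1]=3
Ev 13: PC=3 idx=1 pred=T actual=T -> ctr[1]=3
Ev 14: PC=3 idx=1 pred=T actual=T -> ctr[1]=3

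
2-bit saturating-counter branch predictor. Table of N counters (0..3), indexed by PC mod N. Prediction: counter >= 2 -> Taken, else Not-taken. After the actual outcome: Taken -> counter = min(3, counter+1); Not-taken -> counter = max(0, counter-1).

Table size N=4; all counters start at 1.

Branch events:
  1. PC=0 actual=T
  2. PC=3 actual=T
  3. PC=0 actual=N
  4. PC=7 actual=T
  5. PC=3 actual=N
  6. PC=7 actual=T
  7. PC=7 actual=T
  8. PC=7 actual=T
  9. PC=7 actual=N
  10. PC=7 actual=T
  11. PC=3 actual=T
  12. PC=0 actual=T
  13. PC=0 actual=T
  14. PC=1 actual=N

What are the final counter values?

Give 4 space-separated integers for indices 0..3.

Ev 1: PC=0 idx=0 pred=N actual=T -> ctr[0]=2
Ev 2: PC=3 idx=3 pred=N actual=T -> ctr[3]=2
Ev 3: PC=0 idx=0 pred=T actual=N -> ctr[0]=1
Ev 4: PC=7 idx=3 pred=T actual=T -> ctr[3]=3
Ev 5: PC=3 idx=3 pred=T actual=N -> ctr[3]=2
Ev 6: PC=7 idx=3 pred=T actual=T -> ctr[3]=3
Ev 7: PC=7 idx=3 pred=T actual=T -> ctr[3]=3
Ev 8: PC=7 idx=3 pred=T actual=T -> ctr[3]=3
Ev 9: PC=7 idx=3 pred=T actual=N -> ctr[3]=2
Ev 10: PC=7 idx=3 pred=T actual=T -> ctr[3]=3
Ev 11: PC=3 idx=3 pred=T actual=T -> ctr[3]=3
Ev 12: PC=0 idx=0 pred=N actual=T -> ctr[0]=2
Ev 13: PC=0 idx=0 pred=T actual=T -> ctr[0]=3
Ev 14: PC=1 idx=1 pred=N actual=N -> ctr[1]=0

Answer: 3 0 1 3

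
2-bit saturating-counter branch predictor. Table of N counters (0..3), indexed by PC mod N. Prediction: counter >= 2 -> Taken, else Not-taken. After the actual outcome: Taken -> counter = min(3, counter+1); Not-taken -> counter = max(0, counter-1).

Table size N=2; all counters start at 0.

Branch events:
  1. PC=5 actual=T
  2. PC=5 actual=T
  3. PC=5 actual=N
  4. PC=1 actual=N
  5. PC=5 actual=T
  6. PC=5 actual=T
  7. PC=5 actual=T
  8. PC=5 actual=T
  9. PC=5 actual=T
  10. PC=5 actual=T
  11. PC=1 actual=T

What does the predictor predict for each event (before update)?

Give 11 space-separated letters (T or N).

Answer: N N T N N N T T T T T

Derivation:
Ev 1: PC=5 idx=1 pred=N actual=T -> ctr[1]=1
Ev 2: PC=5 idx=1 pred=N actual=T -> ctr[1]=2
Ev 3: PC=5 idx=1 pred=T actual=N -> ctr[1]=1
Ev 4: PC=1 idx=1 pred=N actual=N -> ctr[1]=0
Ev 5: PC=5 idx=1 pred=N actual=T -> ctr[1]=1
Ev 6: PC=5 idx=1 pred=N actual=T -> ctr[1]=2
Ev 7: PC=5 idx=1 pred=T actual=T -> ctr[1]=3
Ev 8: PC=5 idx=1 pred=T actual=T -> ctr[1]=3
Ev 9: PC=5 idx=1 pred=T actual=T -> ctr[1]=3
Ev 10: PC=5 idx=1 pred=T actual=T -> ctr[1]=3
Ev 11: PC=1 idx=1 pred=T actual=T -> ctr[1]=3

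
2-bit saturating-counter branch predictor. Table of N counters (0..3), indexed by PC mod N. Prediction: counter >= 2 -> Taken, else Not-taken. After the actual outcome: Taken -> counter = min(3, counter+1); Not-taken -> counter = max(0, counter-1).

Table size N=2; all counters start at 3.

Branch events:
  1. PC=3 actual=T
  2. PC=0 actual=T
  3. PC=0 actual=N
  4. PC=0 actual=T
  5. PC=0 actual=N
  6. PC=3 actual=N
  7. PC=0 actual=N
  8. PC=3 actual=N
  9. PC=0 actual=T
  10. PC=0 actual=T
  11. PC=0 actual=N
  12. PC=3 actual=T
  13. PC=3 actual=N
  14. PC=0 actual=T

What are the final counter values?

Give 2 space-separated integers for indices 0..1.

Answer: 3 1

Derivation:
Ev 1: PC=3 idx=1 pred=T actual=T -> ctr[1]=3
Ev 2: PC=0 idx=0 pred=T actual=T -> ctr[0]=3
Ev 3: PC=0 idx=0 pred=T actual=N -> ctr[0]=2
Ev 4: PC=0 idx=0 pred=T actual=T -> ctr[0]=3
Ev 5: PC=0 idx=0 pred=T actual=N -> ctr[0]=2
Ev 6: PC=3 idx=1 pred=T actual=N -> ctr[1]=2
Ev 7: PC=0 idx=0 pred=T actual=N -> ctr[0]=1
Ev 8: PC=3 idx=1 pred=T actual=N -> ctr[1]=1
Ev 9: PC=0 idx=0 pred=N actual=T -> ctr[0]=2
Ev 10: PC=0 idx=0 pred=T actual=T -> ctr[0]=3
Ev 11: PC=0 idx=0 pred=T actual=N -> ctr[0]=2
Ev 12: PC=3 idx=1 pred=N actual=T -> ctr[1]=2
Ev 13: PC=3 idx=1 pred=T actual=N -> ctr[1]=1
Ev 14: PC=0 idx=0 pred=T actual=T -> ctr[0]=3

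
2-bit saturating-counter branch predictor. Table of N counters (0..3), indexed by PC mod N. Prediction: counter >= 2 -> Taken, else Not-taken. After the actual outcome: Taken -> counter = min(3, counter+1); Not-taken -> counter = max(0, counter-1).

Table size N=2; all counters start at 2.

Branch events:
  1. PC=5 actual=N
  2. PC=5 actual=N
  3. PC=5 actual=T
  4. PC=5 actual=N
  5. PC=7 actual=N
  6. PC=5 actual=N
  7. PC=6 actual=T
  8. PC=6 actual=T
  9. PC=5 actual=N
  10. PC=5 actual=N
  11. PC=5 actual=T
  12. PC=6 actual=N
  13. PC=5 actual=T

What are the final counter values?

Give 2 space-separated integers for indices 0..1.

Answer: 2 2

Derivation:
Ev 1: PC=5 idx=1 pred=T actual=N -> ctr[1]=1
Ev 2: PC=5 idx=1 pred=N actual=N -> ctr[1]=0
Ev 3: PC=5 idx=1 pred=N actual=T -> ctr[1]=1
Ev 4: PC=5 idx=1 pred=N actual=N -> ctr[1]=0
Ev 5: PC=7 idx=1 pred=N actual=N -> ctr[1]=0
Ev 6: PC=5 idx=1 pred=N actual=N -> ctr[1]=0
Ev 7: PC=6 idx=0 pred=T actual=T -> ctr[0]=3
Ev 8: PC=6 idx=0 pred=T actual=T -> ctr[0]=3
Ev 9: PC=5 idx=1 pred=N actual=N -> ctr[1]=0
Ev 10: PC=5 idx=1 pred=N actual=N -> ctr[1]=0
Ev 11: PC=5 idx=1 pred=N actual=T -> ctr[1]=1
Ev 12: PC=6 idx=0 pred=T actual=N -> ctr[0]=2
Ev 13: PC=5 idx=1 pred=N actual=T -> ctr[1]=2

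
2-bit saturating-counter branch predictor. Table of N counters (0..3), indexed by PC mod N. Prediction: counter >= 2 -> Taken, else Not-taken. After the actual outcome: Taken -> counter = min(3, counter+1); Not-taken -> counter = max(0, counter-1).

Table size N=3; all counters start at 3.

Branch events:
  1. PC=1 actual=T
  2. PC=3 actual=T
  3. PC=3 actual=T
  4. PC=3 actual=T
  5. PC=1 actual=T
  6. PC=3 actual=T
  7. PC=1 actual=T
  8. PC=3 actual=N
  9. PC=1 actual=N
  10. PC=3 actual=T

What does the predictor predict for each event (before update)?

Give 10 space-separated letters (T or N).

Answer: T T T T T T T T T T

Derivation:
Ev 1: PC=1 idx=1 pred=T actual=T -> ctr[1]=3
Ev 2: PC=3 idx=0 pred=T actual=T -> ctr[0]=3
Ev 3: PC=3 idx=0 pred=T actual=T -> ctr[0]=3
Ev 4: PC=3 idx=0 pred=T actual=T -> ctr[0]=3
Ev 5: PC=1 idx=1 pred=T actual=T -> ctr[1]=3
Ev 6: PC=3 idx=0 pred=T actual=T -> ctr[0]=3
Ev 7: PC=1 idx=1 pred=T actual=T -> ctr[1]=3
Ev 8: PC=3 idx=0 pred=T actual=N -> ctr[0]=2
Ev 9: PC=1 idx=1 pred=T actual=N -> ctr[1]=2
Ev 10: PC=3 idx=0 pred=T actual=T -> ctr[0]=3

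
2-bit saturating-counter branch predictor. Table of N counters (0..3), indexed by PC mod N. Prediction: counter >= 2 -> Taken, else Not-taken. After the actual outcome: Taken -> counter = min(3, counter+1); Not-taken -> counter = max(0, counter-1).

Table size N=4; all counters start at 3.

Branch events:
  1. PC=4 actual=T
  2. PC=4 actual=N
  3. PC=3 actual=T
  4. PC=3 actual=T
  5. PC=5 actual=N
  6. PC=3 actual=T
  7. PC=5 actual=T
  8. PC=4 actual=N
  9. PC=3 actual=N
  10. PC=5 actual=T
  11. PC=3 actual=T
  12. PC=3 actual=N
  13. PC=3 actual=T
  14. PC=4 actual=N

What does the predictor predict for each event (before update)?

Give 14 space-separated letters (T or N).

Answer: T T T T T T T T T T T T T N

Derivation:
Ev 1: PC=4 idx=0 pred=T actual=T -> ctr[0]=3
Ev 2: PC=4 idx=0 pred=T actual=N -> ctr[0]=2
Ev 3: PC=3 idx=3 pred=T actual=T -> ctr[3]=3
Ev 4: PC=3 idx=3 pred=T actual=T -> ctr[3]=3
Ev 5: PC=5 idx=1 pred=T actual=N -> ctr[1]=2
Ev 6: PC=3 idx=3 pred=T actual=T -> ctr[3]=3
Ev 7: PC=5 idx=1 pred=T actual=T -> ctr[1]=3
Ev 8: PC=4 idx=0 pred=T actual=N -> ctr[0]=1
Ev 9: PC=3 idx=3 pred=T actual=N -> ctr[3]=2
Ev 10: PC=5 idx=1 pred=T actual=T -> ctr[1]=3
Ev 11: PC=3 idx=3 pred=T actual=T -> ctr[3]=3
Ev 12: PC=3 idx=3 pred=T actual=N -> ctr[3]=2
Ev 13: PC=3 idx=3 pred=T actual=T -> ctr[3]=3
Ev 14: PC=4 idx=0 pred=N actual=N -> ctr[0]=0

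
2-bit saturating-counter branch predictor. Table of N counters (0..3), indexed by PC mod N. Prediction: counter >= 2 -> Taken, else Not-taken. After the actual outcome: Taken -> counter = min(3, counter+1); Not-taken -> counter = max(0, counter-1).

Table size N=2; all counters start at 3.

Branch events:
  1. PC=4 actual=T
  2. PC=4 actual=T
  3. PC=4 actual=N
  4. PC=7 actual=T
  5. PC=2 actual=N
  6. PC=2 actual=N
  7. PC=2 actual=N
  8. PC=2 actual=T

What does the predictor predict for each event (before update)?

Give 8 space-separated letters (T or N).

Ev 1: PC=4 idx=0 pred=T actual=T -> ctr[0]=3
Ev 2: PC=4 idx=0 pred=T actual=T -> ctr[0]=3
Ev 3: PC=4 idx=0 pred=T actual=N -> ctr[0]=2
Ev 4: PC=7 idx=1 pred=T actual=T -> ctr[1]=3
Ev 5: PC=2 idx=0 pred=T actual=N -> ctr[0]=1
Ev 6: PC=2 idx=0 pred=N actual=N -> ctr[0]=0
Ev 7: PC=2 idx=0 pred=N actual=N -> ctr[0]=0
Ev 8: PC=2 idx=0 pred=N actual=T -> ctr[0]=1

Answer: T T T T T N N N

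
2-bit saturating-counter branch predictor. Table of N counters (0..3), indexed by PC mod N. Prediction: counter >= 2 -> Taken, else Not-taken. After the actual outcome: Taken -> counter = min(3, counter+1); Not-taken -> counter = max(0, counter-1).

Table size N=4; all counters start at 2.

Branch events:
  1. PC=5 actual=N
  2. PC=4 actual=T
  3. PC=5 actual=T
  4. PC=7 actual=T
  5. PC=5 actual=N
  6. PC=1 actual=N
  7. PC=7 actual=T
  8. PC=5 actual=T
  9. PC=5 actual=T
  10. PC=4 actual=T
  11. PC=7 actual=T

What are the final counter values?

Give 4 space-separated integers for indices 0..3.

Answer: 3 2 2 3

Derivation:
Ev 1: PC=5 idx=1 pred=T actual=N -> ctr[1]=1
Ev 2: PC=4 idx=0 pred=T actual=T -> ctr[0]=3
Ev 3: PC=5 idx=1 pred=N actual=T -> ctr[1]=2
Ev 4: PC=7 idx=3 pred=T actual=T -> ctr[3]=3
Ev 5: PC=5 idx=1 pred=T actual=N -> ctr[1]=1
Ev 6: PC=1 idx=1 pred=N actual=N -> ctr[1]=0
Ev 7: PC=7 idx=3 pred=T actual=T -> ctr[3]=3
Ev 8: PC=5 idx=1 pred=N actual=T -> ctr[1]=1
Ev 9: PC=5 idx=1 pred=N actual=T -> ctr[1]=2
Ev 10: PC=4 idx=0 pred=T actual=T -> ctr[0]=3
Ev 11: PC=7 idx=3 pred=T actual=T -> ctr[3]=3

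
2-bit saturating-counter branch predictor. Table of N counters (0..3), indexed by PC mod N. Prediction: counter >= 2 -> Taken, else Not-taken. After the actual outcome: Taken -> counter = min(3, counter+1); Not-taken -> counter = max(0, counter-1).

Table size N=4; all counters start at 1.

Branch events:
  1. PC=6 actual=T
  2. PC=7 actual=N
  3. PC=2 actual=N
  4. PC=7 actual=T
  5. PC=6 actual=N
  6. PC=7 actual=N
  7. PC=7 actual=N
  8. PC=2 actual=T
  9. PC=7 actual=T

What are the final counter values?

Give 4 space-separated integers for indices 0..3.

Ev 1: PC=6 idx=2 pred=N actual=T -> ctr[2]=2
Ev 2: PC=7 idx=3 pred=N actual=N -> ctr[3]=0
Ev 3: PC=2 idx=2 pred=T actual=N -> ctr[2]=1
Ev 4: PC=7 idx=3 pred=N actual=T -> ctr[3]=1
Ev 5: PC=6 idx=2 pred=N actual=N -> ctr[2]=0
Ev 6: PC=7 idx=3 pred=N actual=N -> ctr[3]=0
Ev 7: PC=7 idx=3 pred=N actual=N -> ctr[3]=0
Ev 8: PC=2 idx=2 pred=N actual=T -> ctr[2]=1
Ev 9: PC=7 idx=3 pred=N actual=T -> ctr[3]=1

Answer: 1 1 1 1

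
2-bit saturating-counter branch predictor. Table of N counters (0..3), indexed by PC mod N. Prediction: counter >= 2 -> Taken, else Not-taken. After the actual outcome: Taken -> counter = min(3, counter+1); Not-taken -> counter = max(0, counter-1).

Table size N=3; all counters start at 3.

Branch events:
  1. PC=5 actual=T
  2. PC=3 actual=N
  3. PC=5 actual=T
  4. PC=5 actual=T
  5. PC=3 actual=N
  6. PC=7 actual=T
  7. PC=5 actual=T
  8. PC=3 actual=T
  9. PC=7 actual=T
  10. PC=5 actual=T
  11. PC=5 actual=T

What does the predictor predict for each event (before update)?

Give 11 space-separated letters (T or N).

Answer: T T T T T T T N T T T

Derivation:
Ev 1: PC=5 idx=2 pred=T actual=T -> ctr[2]=3
Ev 2: PC=3 idx=0 pred=T actual=N -> ctr[0]=2
Ev 3: PC=5 idx=2 pred=T actual=T -> ctr[2]=3
Ev 4: PC=5 idx=2 pred=T actual=T -> ctr[2]=3
Ev 5: PC=3 idx=0 pred=T actual=N -> ctr[0]=1
Ev 6: PC=7 idx=1 pred=T actual=T -> ctr[1]=3
Ev 7: PC=5 idx=2 pred=T actual=T -> ctr[2]=3
Ev 8: PC=3 idx=0 pred=N actual=T -> ctr[0]=2
Ev 9: PC=7 idx=1 pred=T actual=T -> ctr[1]=3
Ev 10: PC=5 idx=2 pred=T actual=T -> ctr[2]=3
Ev 11: PC=5 idx=2 pred=T actual=T -> ctr[2]=3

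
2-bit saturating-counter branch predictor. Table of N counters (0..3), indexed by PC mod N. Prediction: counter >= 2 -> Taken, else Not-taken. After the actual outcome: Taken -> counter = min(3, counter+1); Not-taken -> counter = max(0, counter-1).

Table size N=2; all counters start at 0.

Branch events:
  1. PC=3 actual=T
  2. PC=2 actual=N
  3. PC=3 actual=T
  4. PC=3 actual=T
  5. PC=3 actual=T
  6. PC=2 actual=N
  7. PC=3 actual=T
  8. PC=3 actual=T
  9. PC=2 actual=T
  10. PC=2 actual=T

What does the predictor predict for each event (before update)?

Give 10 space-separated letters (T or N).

Answer: N N N T T N T T N N

Derivation:
Ev 1: PC=3 idx=1 pred=N actual=T -> ctr[1]=1
Ev 2: PC=2 idx=0 pred=N actual=N -> ctr[0]=0
Ev 3: PC=3 idx=1 pred=N actual=T -> ctr[1]=2
Ev 4: PC=3 idx=1 pred=T actual=T -> ctr[1]=3
Ev 5: PC=3 idx=1 pred=T actual=T -> ctr[1]=3
Ev 6: PC=2 idx=0 pred=N actual=N -> ctr[0]=0
Ev 7: PC=3 idx=1 pred=T actual=T -> ctr[1]=3
Ev 8: PC=3 idx=1 pred=T actual=T -> ctr[1]=3
Ev 9: PC=2 idx=0 pred=N actual=T -> ctr[0]=1
Ev 10: PC=2 idx=0 pred=N actual=T -> ctr[0]=2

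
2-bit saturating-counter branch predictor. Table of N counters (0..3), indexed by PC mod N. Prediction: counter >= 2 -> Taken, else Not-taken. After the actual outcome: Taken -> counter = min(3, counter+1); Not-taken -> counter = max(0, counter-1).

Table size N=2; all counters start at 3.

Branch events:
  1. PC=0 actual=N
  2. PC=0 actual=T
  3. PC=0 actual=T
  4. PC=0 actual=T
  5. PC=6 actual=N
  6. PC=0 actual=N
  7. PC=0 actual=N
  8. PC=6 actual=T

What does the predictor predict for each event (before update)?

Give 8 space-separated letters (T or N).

Ev 1: PC=0 idx=0 pred=T actual=N -> ctr[0]=2
Ev 2: PC=0 idx=0 pred=T actual=T -> ctr[0]=3
Ev 3: PC=0 idx=0 pred=T actual=T -> ctr[0]=3
Ev 4: PC=0 idx=0 pred=T actual=T -> ctr[0]=3
Ev 5: PC=6 idx=0 pred=T actual=N -> ctr[0]=2
Ev 6: PC=0 idx=0 pred=T actual=N -> ctr[0]=1
Ev 7: PC=0 idx=0 pred=N actual=N -> ctr[0]=0
Ev 8: PC=6 idx=0 pred=N actual=T -> ctr[0]=1

Answer: T T T T T T N N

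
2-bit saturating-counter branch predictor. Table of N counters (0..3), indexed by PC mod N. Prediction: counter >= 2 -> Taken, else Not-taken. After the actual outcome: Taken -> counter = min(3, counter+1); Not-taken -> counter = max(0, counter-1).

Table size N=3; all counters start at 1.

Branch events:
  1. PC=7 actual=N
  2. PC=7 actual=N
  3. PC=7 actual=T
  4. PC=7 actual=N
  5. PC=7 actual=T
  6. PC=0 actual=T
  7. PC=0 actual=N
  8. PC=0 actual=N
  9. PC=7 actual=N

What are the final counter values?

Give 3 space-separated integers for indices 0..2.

Ev 1: PC=7 idx=1 pred=N actual=N -> ctr[1]=0
Ev 2: PC=7 idx=1 pred=N actual=N -> ctr[1]=0
Ev 3: PC=7 idx=1 pred=N actual=T -> ctr[1]=1
Ev 4: PC=7 idx=1 pred=N actual=N -> ctr[1]=0
Ev 5: PC=7 idx=1 pred=N actual=T -> ctr[1]=1
Ev 6: PC=0 idx=0 pred=N actual=T -> ctr[0]=2
Ev 7: PC=0 idx=0 pred=T actual=N -> ctr[0]=1
Ev 8: PC=0 idx=0 pred=N actual=N -> ctr[0]=0
Ev 9: PC=7 idx=1 pred=N actual=N -> ctr[1]=0

Answer: 0 0 1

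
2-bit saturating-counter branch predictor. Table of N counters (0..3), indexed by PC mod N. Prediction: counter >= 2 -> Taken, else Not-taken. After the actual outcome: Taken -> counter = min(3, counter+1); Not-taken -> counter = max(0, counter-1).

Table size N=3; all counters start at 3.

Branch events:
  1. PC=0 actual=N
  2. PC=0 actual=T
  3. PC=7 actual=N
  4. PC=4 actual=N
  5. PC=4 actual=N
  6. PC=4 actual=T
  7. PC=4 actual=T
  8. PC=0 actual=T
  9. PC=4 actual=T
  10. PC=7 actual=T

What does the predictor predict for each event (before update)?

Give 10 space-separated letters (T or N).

Ev 1: PC=0 idx=0 pred=T actual=N -> ctr[0]=2
Ev 2: PC=0 idx=0 pred=T actual=T -> ctr[0]=3
Ev 3: PC=7 idx=1 pred=T actual=N -> ctr[1]=2
Ev 4: PC=4 idx=1 pred=T actual=N -> ctr[1]=1
Ev 5: PC=4 idx=1 pred=N actual=N -> ctr[1]=0
Ev 6: PC=4 idx=1 pred=N actual=T -> ctr[1]=1
Ev 7: PC=4 idx=1 pred=N actual=T -> ctr[1]=2
Ev 8: PC=0 idx=0 pred=T actual=T -> ctr[0]=3
Ev 9: PC=4 idx=1 pred=T actual=T -> ctr[1]=3
Ev 10: PC=7 idx=1 pred=T actual=T -> ctr[1]=3

Answer: T T T T N N N T T T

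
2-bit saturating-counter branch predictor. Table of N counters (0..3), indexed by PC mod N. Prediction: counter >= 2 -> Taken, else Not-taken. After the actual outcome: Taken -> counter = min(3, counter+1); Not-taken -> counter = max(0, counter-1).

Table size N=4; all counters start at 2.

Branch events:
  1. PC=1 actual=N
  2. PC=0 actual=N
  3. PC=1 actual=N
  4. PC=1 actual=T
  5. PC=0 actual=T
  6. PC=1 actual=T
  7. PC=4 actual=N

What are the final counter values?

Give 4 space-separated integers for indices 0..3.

Ev 1: PC=1 idx=1 pred=T actual=N -> ctr[1]=1
Ev 2: PC=0 idx=0 pred=T actual=N -> ctr[0]=1
Ev 3: PC=1 idx=1 pred=N actual=N -> ctr[1]=0
Ev 4: PC=1 idx=1 pred=N actual=T -> ctr[1]=1
Ev 5: PC=0 idx=0 pred=N actual=T -> ctr[0]=2
Ev 6: PC=1 idx=1 pred=N actual=T -> ctr[1]=2
Ev 7: PC=4 idx=0 pred=T actual=N -> ctr[0]=1

Answer: 1 2 2 2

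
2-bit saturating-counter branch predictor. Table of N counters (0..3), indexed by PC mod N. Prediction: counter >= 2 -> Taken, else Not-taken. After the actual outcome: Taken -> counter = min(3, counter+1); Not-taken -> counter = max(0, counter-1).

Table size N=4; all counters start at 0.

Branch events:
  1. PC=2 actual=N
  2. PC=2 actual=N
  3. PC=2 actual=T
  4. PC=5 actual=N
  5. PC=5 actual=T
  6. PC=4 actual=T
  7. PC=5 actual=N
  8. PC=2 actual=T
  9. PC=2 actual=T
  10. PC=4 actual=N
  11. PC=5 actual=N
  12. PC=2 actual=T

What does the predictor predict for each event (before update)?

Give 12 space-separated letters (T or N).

Answer: N N N N N N N N T N N T

Derivation:
Ev 1: PC=2 idx=2 pred=N actual=N -> ctr[2]=0
Ev 2: PC=2 idx=2 pred=N actual=N -> ctr[2]=0
Ev 3: PC=2 idx=2 pred=N actual=T -> ctr[2]=1
Ev 4: PC=5 idx=1 pred=N actual=N -> ctr[1]=0
Ev 5: PC=5 idx=1 pred=N actual=T -> ctr[1]=1
Ev 6: PC=4 idx=0 pred=N actual=T -> ctr[0]=1
Ev 7: PC=5 idx=1 pred=N actual=N -> ctr[1]=0
Ev 8: PC=2 idx=2 pred=N actual=T -> ctr[2]=2
Ev 9: PC=2 idx=2 pred=T actual=T -> ctr[2]=3
Ev 10: PC=4 idx=0 pred=N actual=N -> ctr[0]=0
Ev 11: PC=5 idx=1 pred=N actual=N -> ctr[1]=0
Ev 12: PC=2 idx=2 pred=T actual=T -> ctr[2]=3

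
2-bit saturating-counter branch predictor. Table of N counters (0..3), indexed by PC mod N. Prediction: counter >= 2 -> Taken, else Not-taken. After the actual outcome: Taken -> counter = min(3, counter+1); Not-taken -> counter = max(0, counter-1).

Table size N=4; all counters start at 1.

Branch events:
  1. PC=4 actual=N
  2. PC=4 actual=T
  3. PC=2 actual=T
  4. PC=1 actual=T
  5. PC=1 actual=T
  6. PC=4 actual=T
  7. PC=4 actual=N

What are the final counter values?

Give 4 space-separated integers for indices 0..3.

Ev 1: PC=4 idx=0 pred=N actual=N -> ctr[0]=0
Ev 2: PC=4 idx=0 pred=N actual=T -> ctr[0]=1
Ev 3: PC=2 idx=2 pred=N actual=T -> ctr[2]=2
Ev 4: PC=1 idx=1 pred=N actual=T -> ctr[1]=2
Ev 5: PC=1 idx=1 pred=T actual=T -> ctr[1]=3
Ev 6: PC=4 idx=0 pred=N actual=T -> ctr[0]=2
Ev 7: PC=4 idx=0 pred=T actual=N -> ctr[0]=1

Answer: 1 3 2 1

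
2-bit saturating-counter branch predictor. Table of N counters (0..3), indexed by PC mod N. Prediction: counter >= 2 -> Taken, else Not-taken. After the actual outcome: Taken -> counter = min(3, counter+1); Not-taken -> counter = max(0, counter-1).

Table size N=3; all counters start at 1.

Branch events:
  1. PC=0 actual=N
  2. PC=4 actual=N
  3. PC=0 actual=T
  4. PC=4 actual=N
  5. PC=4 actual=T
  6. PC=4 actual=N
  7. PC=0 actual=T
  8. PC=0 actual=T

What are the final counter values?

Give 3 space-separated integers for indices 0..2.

Ev 1: PC=0 idx=0 pred=N actual=N -> ctr[0]=0
Ev 2: PC=4 idx=1 pred=N actual=N -> ctr[1]=0
Ev 3: PC=0 idx=0 pred=N actual=T -> ctr[0]=1
Ev 4: PC=4 idx=1 pred=N actual=N -> ctr[1]=0
Ev 5: PC=4 idx=1 pred=N actual=T -> ctr[1]=1
Ev 6: PC=4 idx=1 pred=N actual=N -> ctr[1]=0
Ev 7: PC=0 idx=0 pred=N actual=T -> ctr[0]=2
Ev 8: PC=0 idx=0 pred=T actual=T -> ctr[0]=3

Answer: 3 0 1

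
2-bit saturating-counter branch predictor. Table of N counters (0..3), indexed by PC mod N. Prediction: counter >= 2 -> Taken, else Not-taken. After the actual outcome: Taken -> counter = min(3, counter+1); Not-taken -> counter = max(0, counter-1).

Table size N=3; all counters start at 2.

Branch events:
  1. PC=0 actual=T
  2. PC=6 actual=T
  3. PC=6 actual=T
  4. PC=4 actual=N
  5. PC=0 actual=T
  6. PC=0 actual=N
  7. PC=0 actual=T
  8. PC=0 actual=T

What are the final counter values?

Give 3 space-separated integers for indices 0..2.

Answer: 3 1 2

Derivation:
Ev 1: PC=0 idx=0 pred=T actual=T -> ctr[0]=3
Ev 2: PC=6 idx=0 pred=T actual=T -> ctr[0]=3
Ev 3: PC=6 idx=0 pred=T actual=T -> ctr[0]=3
Ev 4: PC=4 idx=1 pred=T actual=N -> ctr[1]=1
Ev 5: PC=0 idx=0 pred=T actual=T -> ctr[0]=3
Ev 6: PC=0 idx=0 pred=T actual=N -> ctr[0]=2
Ev 7: PC=0 idx=0 pred=T actual=T -> ctr[0]=3
Ev 8: PC=0 idx=0 pred=T actual=T -> ctr[0]=3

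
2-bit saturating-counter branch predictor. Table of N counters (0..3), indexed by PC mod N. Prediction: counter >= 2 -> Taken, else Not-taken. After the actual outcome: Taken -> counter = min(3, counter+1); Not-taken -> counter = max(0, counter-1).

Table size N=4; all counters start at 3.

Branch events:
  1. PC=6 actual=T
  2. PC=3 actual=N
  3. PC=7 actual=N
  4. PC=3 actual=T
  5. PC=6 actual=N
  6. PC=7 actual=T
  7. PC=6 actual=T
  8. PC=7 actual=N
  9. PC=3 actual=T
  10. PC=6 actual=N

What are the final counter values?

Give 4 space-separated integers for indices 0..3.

Answer: 3 3 2 3

Derivation:
Ev 1: PC=6 idx=2 pred=T actual=T -> ctr[2]=3
Ev 2: PC=3 idx=3 pred=T actual=N -> ctr[3]=2
Ev 3: PC=7 idx=3 pred=T actual=N -> ctr[3]=1
Ev 4: PC=3 idx=3 pred=N actual=T -> ctr[3]=2
Ev 5: PC=6 idx=2 pred=T actual=N -> ctr[2]=2
Ev 6: PC=7 idx=3 pred=T actual=T -> ctr[3]=3
Ev 7: PC=6 idx=2 pred=T actual=T -> ctr[2]=3
Ev 8: PC=7 idx=3 pred=T actual=N -> ctr[3]=2
Ev 9: PC=3 idx=3 pred=T actual=T -> ctr[3]=3
Ev 10: PC=6 idx=2 pred=T actual=N -> ctr[2]=2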